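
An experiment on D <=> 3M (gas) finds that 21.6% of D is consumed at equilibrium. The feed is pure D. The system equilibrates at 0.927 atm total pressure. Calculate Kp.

Let X = conversion of D (basis 1 mol D); extent of reaction ξ = X.
Moles: n_D = 1 − X; n_M = 3X.
n_T = Σnᵢ = 1 + 2X.
At X = 0.216: n_D = 0.784, n_M = 0.648, n_T = 1.43.
p_i = (n_i/n_T)·P. Kp = p_M^3 / (p_D) = 0.145 atm^2.

Kp = 0.145 atm^2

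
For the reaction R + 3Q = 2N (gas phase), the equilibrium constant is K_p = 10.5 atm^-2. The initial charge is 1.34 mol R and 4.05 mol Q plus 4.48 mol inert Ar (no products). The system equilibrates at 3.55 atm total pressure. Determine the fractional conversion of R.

X = 0.644

Let X = conversion of R (basis 1.34 mol R); extent of reaction ξ = 1.34X.
At extent ξ: n_R = 1.34 − 1.34X; n_Q = 4.05 − 4.02X; n_N = 2.68X; n_I = 4.48 (inert).
Total moles n_T = 9.87 − 2.68X.
With p_i = (n_i/n_T)P, K_p = p_N^2 / (p_R p_Q^3).
This yields a degree-4 equation in X; solving on (0,1), X = 0.644.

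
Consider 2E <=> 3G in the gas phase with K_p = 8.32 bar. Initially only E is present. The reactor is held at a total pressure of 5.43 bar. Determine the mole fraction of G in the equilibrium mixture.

y_G = 0.613

Take 1 mol E as basis and let X be its fractional conversion, so ξ = 0.5X.
Moles: n_E = 1 − X; n_G = 1.5X.
Total moles n_T = 1 + 0.5X.
With p_i = (n_i/n_T)P, K_p = p_G^3 / (p_E^2).
Equating to 8.32 bar and solving on 0 < X < 1: X = 0.513.
Then n_G = 0.77, n_T = 1.26, so y_G = 0.613.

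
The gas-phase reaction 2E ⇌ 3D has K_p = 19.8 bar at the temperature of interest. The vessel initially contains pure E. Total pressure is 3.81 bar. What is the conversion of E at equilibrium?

Basis: 1 mol E initially; let X = conversion of E. Extent ξ = 0.5X.
Mole table: n_E = 1 − X; n_D = 1.5X.
Summing: n_T = 1 + 0.5X.
y_i = n_i/n_T, p_i = y_i·P. K_p = p_D^3 / (p_E^2).
Equating to 19.8 bar and solving on 0 < X < 1: X = 0.640.

X = 0.640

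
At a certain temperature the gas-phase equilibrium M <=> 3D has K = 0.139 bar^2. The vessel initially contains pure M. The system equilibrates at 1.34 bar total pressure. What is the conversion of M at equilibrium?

Take 1 mol M as basis and let X be its fractional conversion, so ξ = X.
Species balance: n_M = 1 − X; n_D = 3X.
Summing: n_T = 1 + 2X.
Mole fractions y_i = n_i/n_T; K = p_D^3 / (p_M) with p_i = y_i·P.
Substituting and setting equal to 0.139 bar^2 gives a polynomial in X; the root in (0,1) is X = 0.161.

X = 0.161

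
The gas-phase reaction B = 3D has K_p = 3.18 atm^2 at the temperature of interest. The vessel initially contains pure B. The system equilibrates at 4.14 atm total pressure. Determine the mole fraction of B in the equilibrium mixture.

y_B = 0.537

Let X = conversion of B (basis 1 mol B); extent of reaction ξ = X.
Moles: n_B = 1 − X; n_D = 3X.
n_T = Σnᵢ = 1 + 2X.
Mole fractions y_i = n_i/n_T; K_p = p_D^3 / (p_B) with p_i = y_i·P.
Equating to 3.18 atm^2 and solving on 0 < X < 1: X = 0.224.
Then n_B = 0.776, n_T = 1.45, so y_B = 0.537.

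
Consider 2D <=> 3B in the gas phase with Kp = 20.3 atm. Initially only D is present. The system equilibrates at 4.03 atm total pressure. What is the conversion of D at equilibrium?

X = 0.637

Basis: 1 mol D initially; let X = conversion of D. Extent ξ = 0.5X.
At extent ξ: n_D = 1 − X; n_B = 1.5X.
Summing: n_T = 1 + 0.5X.
y_i = n_i/n_T, p_i = y_i·P. Kp = p_B^3 / (p_D^2).
Equating to 20.3 atm and solving on 0 < X < 1: X = 0.637.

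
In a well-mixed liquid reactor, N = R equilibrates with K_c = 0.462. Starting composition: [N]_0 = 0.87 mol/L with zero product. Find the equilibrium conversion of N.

Let X = conversion of N; extent ξ = 0.87·X mol/L.
Concentrations: [N] = 0.87 − 0.87X; [R] = 0.87X.
K_c = [R] / ([N]).
This equals 0.462 at X = 0.316 (the root in 0 < X < 1).

X = 0.316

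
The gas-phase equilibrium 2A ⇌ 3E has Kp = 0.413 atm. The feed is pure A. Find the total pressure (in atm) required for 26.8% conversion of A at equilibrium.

Basis: 1 mol A initially; let X = conversion of A. Extent ξ = 0.5X.
Mole table: n_A = 1 − X; n_E = 1.5X.
Total moles n_T = 1 + 0.5X.
Kp = p_E^3 / (p_A^2) with p_i = (n_i/n_T)·P.
At X = 0.268: the mole-fraction product g(X) = Π y_i^ν_i = 0.1069. Since Kp = g(X)·P^{1}, P = (Kp/g)^(1/1) = (0.413/0.1069)^(1/1) = 3.86 atm.

P = 3.86 atm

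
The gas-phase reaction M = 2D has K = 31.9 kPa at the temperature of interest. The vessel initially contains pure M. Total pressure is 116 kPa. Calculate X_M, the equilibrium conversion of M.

X = 0.254

Take 1 mol M as basis and let X be its fractional conversion, so ξ = X.
Moles: n_M = 1 − X; n_D = 2X.
Summing: n_T = 1 + X.
y_i = n_i/n_T, p_i = y_i·P. K = p_D^2 / (p_M).
Substituting and setting equal to 31.9 kPa gives a polynomial in X; the root in (0,1) is X = 0.254.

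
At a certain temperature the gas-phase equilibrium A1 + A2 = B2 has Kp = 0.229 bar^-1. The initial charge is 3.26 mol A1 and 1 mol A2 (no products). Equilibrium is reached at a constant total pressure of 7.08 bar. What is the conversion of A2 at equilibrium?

Take 1 mol A2 as basis and let X be its fractional conversion, so ξ = X.
At extent ξ: n_A1 = 3.26 − X; n_A2 = 1 − X; n_B2 = X.
Total moles n_T = 4.26 − X.
With p_i = (n_i/n_T)P, Kp = p_B2 / (p_A1 p_A2).
Substituting and setting equal to 0.229 bar^-1 gives a polynomial in X; the root in (0,1) is X = 0.542.

X = 0.542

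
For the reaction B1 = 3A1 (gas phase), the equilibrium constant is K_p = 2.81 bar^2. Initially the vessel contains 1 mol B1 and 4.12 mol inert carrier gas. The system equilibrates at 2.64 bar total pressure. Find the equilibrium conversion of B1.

Take 1 mol B1 as basis and let X be its fractional conversion, so ξ = X.
At extent ξ: n_B1 = 1 − X; n_A1 = 3X; n_I = 4.12 (inert).
Summing: n_T = 5.12 + 2X.
Mole fractions y_i = n_i/n_T; K_p = p_A1^3 / (p_B1) with p_i = y_i·P.
This yields a degree-3 equation in X; solving on (0,1), X = 0.615.

X = 0.615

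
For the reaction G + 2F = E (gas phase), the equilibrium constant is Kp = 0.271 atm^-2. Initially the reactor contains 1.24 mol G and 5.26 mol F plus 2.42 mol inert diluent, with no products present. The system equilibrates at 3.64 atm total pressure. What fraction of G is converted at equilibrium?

X = 0.496

Take 1.24 mol G as basis and let X be its fractional conversion, so ξ = 1.24X.
Species balance: n_G = 1.24 − 1.24X; n_F = 5.26 − 2.48X; n_E = 1.24X; n_I = 2.42 (inert).
Total moles n_T = 8.92 − 2.48X.
Mole fractions y_i = n_i/n_T; Kp = p_E / (p_G p_F^2) with p_i = y_i·P.
Substituting and setting equal to 0.271 atm^-2 gives a polynomial in X; the root in (0,1) is X = 0.496.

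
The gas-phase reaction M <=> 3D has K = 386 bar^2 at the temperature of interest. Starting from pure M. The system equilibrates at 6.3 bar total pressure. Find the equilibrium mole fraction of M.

y_M = 0.080

Take 1 mol M as basis and let X be its fractional conversion, so ξ = X.
Moles: n_M = 1 − X; n_D = 3X.
n_T = Σnᵢ = 1 + 2X.
Mole fractions y_i = n_i/n_T; K = p_D^3 / (p_M) with p_i = y_i·P.
Substituting and setting equal to 386 bar^2 gives a polynomial in X; the root in (0,1) is X = 0.793.
Then n_M = 0.207, n_T = 2.59, so y_M = 0.080.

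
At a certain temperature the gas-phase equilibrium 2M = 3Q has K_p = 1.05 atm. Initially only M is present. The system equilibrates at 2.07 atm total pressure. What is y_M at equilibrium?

y_M = 0.499

Basis: 1 mol M initially; let X = conversion of M. Extent ξ = 0.5X.
Mole table: n_M = 1 − X; n_Q = 1.5X.
n_T = Σnᵢ = 1 + 0.5X.
y_i = n_i/n_T, p_i = y_i·P. K_p = p_Q^3 / (p_M^2).
Substituting and setting equal to 1.05 atm gives a polynomial in X; the root in (0,1) is X = 0.401.
Then n_M = 0.599, n_T = 1.2, so y_M = 0.499.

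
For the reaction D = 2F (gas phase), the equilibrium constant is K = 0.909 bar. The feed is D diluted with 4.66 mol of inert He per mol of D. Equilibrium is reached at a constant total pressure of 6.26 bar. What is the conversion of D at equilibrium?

X = 0.371

Take 1 mol D as basis and let X be its fractional conversion, so ξ = X.
At extent ξ: n_D = 1 − X; n_F = 2X; n_I = 4.66 (inert).
Total moles n_T = 5.66 + X.
With p_i = (n_i/n_T)P, K = p_F^2 / (p_D).
Substituting and setting equal to 0.909 bar gives a polynomial in X; the root in (0,1) is X = 0.371.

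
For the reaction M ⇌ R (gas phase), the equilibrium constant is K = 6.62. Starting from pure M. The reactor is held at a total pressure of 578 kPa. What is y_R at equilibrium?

Basis: 1 mol M initially; let X = conversion of M. Extent ξ = X.
At extent ξ: n_M = 1 − X; n_R = X.
Since Δν = 0, n_T = 1 throughout.
y_i = n_i/n_T, p_i = y_i·P. K = p_R / (p_M).
Equating to 6.62 and solving on 0 < X < 1: X = 0.869.
Then n_R = 0.869, n_T = 1, so y_R = 0.869.

y_R = 0.869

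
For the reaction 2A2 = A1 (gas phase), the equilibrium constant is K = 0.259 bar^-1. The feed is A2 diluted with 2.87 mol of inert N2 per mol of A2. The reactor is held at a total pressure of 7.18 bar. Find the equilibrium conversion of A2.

X = 0.384

Let X = conversion of A2 (basis 1 mol A2); extent of reaction ξ = 0.5X.
Species balance: n_A2 = 1 − X; n_A1 = 0.5X; n_I = 2.87 (inert).
n_T = Σnᵢ = 3.87 − 0.5X.
With p_i = (n_i/n_T)P, K = p_A1 / (p_A2^2).
Substituting and setting equal to 0.259 bar^-1 gives a polynomial in X; the root in (0,1) is X = 0.384.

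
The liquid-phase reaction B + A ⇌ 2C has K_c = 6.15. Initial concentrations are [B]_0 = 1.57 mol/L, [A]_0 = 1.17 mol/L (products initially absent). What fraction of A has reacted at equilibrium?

Let X = conversion of A; extent ξ = 1.17·X mol/L.
Concentrations: [B] = 1.57 − 1.17X; [A] = 1.17 − 1.17X; [C] = 2.34X.
K_c = [C]^2 / ([B] [A]).
Solving K_c = 6.15 for X ∈ (0,1): X = 0.633.

X = 0.633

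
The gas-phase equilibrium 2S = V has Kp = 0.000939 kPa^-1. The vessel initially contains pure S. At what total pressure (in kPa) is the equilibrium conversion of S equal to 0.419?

Let X = conversion of S (basis 1 mol S); extent of reaction ξ = 0.5X.
Moles: n_S = 1 − X; n_V = 0.5X.
n_T = Σnᵢ = 1 − 0.5X.
Kp = p_V / (p_S^2) with p_i = (n_i/n_T)·P.
At X = 0.419: the mole-fraction product g(X) = Π y_i^ν_i = 0.4906. Since Kp = g(X)·P^{-1}, P = (g/Kp)^(1/1) = (0.4906/0.000939)^(1/1) = 522 kPa.

P = 522 kPa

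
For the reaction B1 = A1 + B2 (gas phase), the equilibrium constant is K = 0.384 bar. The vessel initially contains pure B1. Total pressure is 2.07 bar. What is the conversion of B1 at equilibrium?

X = 0.396

Take 1 mol B1 as basis and let X be its fractional conversion, so ξ = X.
At extent ξ: n_B1 = 1 − X; n_A1 = X; n_B2 = X.
Total moles n_T = 1 + X.
y_i = n_i/n_T, p_i = y_i·P. K = p_A1 p_B2 / (p_B1).
Equating to 0.384 bar and solving on 0 < X < 1: X = 0.396.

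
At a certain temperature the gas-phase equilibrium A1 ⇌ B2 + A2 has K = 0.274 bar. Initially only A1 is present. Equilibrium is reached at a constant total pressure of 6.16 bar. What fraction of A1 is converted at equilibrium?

X = 0.206

Let X = conversion of A1 (basis 1 mol A1); extent of reaction ξ = X.
At extent ξ: n_A1 = 1 − X; n_B2 = X; n_A2 = X.
n_T = Σnᵢ = 1 + X.
y_i = n_i/n_T, p_i = y_i·P. K = p_B2 p_A2 / (p_A1).
Equating to 0.274 bar and solving on 0 < X < 1: X = 0.206.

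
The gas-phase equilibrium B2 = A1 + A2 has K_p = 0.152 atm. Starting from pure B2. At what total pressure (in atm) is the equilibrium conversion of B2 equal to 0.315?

P = 1.38 atm

Basis: 1 mol B2 initially; let X = conversion of B2. Extent ξ = X.
Mole table: n_B2 = 1 − X; n_A1 = X; n_A2 = X.
n_T = Σnᵢ = 1 + X.
K_p = p_A1 p_A2 / (p_B2) with p_i = (n_i/n_T)·P.
At X = 0.315: the mole-fraction product g(X) = Π y_i^ν_i = 0.1102. Since K_p = g(X)·P^{1}, P = (K_p/g)^(1/1) = (0.152/0.1102)^(1/1) = 1.38 atm.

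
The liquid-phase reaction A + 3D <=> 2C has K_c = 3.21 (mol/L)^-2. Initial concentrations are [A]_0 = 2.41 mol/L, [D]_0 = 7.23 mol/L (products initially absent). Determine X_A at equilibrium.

Let X = conversion of A; extent ξ = 2.41·X mol/L.
Concentrations: [A] = 2.41 − 2.41X; [D] = 7.23 − 7.23X; [C] = 4.82X.
K_c = [C]^2 / ([A] [D]^3).
Setting equal to 3.21 and solving for X on (0,1) gives X = 0.743.

X = 0.743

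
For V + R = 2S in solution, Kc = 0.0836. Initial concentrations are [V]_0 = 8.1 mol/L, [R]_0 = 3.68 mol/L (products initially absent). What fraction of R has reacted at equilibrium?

X = 0.185

Let X = conversion of R; extent ξ = 3.68·X mol/L.
Concentrations: [V] = 8.1 − 3.68X; [R] = 3.68 − 3.68X; [S] = 7.36X.
Kc = [S]^2 / ([V] [R]).
Equating to 0.0836: the physical root is X = 0.185.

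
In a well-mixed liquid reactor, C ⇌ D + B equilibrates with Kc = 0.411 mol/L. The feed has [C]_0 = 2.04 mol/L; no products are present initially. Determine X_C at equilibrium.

X = 0.359

Let X = conversion of C; extent ξ = 2.04·X mol/L.
Concentrations: [C] = 2.04 − 2.04X; [D] = 2.04X; [B] = 2.04X.
Kc = [D] [B] / ([C]).
Setting equal to 0.411 and solving for X on (0,1) gives X = 0.359.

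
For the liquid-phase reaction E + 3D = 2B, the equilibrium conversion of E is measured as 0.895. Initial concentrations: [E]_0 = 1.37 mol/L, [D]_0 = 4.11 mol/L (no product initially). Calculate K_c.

K_c = 520 (mol/L)^-2

Let X = conversion of E.
Concentrations: [E] = 1.37 − 1.37X; [D] = 4.11 − 4.11X; [B] = 2.74X.
At X = 0.895: [E] = 0.144, [D] = 0.432, [B] = 2.45.
K_c = [B]^2 / ([E] [D]^3) = 520 (mol/L)^-2.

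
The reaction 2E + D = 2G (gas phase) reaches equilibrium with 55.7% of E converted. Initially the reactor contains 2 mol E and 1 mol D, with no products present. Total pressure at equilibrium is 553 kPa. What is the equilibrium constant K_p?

K_p = 0.0158 kPa^-1

Let X = conversion of E (basis 2 mol E); extent of reaction ξ = X.
Species balance: n_E = 2 − 2X; n_D = 1 − X; n_G = 2X.
Summing: n_T = 3 − X.
At X = 0.557: n_E = 0.886, n_D = 0.443, n_G = 1.11, n_T = 2.44.
p_i = (n_i/n_T)·P. K_p = p_G^2 / (p_E^2 p_D) = 0.0158 kPa^-1.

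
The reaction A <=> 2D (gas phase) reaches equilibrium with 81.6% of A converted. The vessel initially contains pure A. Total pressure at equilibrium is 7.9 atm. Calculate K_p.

Take 1 mol A as basis and let X be its fractional conversion, so ξ = X.
Species balance: n_A = 1 − X; n_D = 2X.
Summing: n_T = 1 + X.
At X = 0.816: n_A = 0.184, n_D = 1.63, n_T = 1.82.
p_i = (n_i/n_T)·P. K_p = p_D^2 / (p_A) = 63 atm.

K_p = 63 atm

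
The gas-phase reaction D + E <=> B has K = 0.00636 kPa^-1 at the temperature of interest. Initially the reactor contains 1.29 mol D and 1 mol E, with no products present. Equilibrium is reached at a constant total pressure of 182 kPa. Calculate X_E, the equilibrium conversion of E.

X = 0.358

Basis: 1 mol E initially; let X = conversion of E. Extent ξ = X.
At extent ξ: n_D = 1.29 − X; n_E = 1 − X; n_B = X.
Summing: n_T = 2.29 − X.
Mole fractions y_i = n_i/n_T; K = p_B / (p_D p_E) with p_i = y_i·P.
Setting this equal to 0.00636 kPa^-1 and taking the physical root (0 < X < 1) gives X = 0.358.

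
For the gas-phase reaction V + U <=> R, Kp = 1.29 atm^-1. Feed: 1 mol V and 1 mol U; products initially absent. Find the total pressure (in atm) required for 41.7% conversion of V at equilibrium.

Let X = conversion of V (basis 1 mol V); extent of reaction ξ = X.
Moles: n_V = 1 − X; n_U = 1 − X; n_R = X.
Summing: n_T = 2 − X.
Kp = p_R / (p_V p_U) with p_i = (n_i/n_T)·P.
At X = 0.417: the mole-fraction product g(X) = Π y_i^ν_i = 1.942. Since Kp = g(X)·P^{-1}, P = (g/Kp)^(1/1) = (1.942/1.29)^(1/1) = 1.51 atm.

P = 1.51 atm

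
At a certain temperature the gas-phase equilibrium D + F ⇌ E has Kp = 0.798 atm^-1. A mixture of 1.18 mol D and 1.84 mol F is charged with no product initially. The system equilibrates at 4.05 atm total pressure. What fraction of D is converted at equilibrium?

Take 1.18 mol D as basis and let X be its fractional conversion, so ξ = 1.18X.
At extent ξ: n_D = 1.18 − 1.18X; n_F = 1.84 − 1.18X; n_E = 1.18X.
Summing: n_T = 3.02 − 1.18X.
y_i = n_i/n_T, p_i = y_i·P. Kp = p_E / (p_D p_F).
Equating to 0.798 atm^-1 and solving on 0 < X < 1: X = 0.611.

X = 0.611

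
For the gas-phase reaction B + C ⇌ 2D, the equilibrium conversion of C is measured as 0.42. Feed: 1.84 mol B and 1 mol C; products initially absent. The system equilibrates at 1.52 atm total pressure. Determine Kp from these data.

Let X = conversion of C (basis 1 mol C); extent of reaction ξ = X.
Species balance: n_B = 1.84 − X; n_C = 1 − X; n_D = 2X.
Since Δν = 0, n_T = 2.84 throughout.
At X = 0.42: n_B = 1.42, n_C = 0.58, n_D = 0.84, n_T = 2.84.
p_i = (n_i/n_T)·P. Kp = p_D^2 / (p_B p_C) = 0.857.

Kp = 0.857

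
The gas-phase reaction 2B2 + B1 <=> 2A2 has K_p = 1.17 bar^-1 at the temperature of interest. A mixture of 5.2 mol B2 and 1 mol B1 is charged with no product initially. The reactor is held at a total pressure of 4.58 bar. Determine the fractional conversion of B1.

Basis: 1 mol B1 initially; let X = conversion of B1. Extent ξ = X.
Species balance: n_B2 = 5.2 − 2X; n_B1 = 1 − X; n_A2 = 2X.
n_T = Σnᵢ = 6.2 − X.
y_i = n_i/n_T, p_i = y_i·P. K_p = p_A2^2 / (p_B2^2 p_B1).
Equating to 1.17 bar^-1 and solving on 0 < X < 1: X = 0.801.

X = 0.801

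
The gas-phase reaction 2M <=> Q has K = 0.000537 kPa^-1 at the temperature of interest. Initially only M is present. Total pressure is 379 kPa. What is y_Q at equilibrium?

y_Q = 0.148

Basis: 1 mol M initially; let X = conversion of M. Extent ξ = 0.5X.
Moles: n_M = 1 − X; n_Q = 0.5X.
n_T = Σnᵢ = 1 − 0.5X.
With p_i = (n_i/n_T)P, K = p_Q / (p_M^2).
This yields a degree-2 equation in X; solving on (0,1), X = 0.258.
Then n_Q = 0.129, n_T = 0.871, so y_Q = 0.148.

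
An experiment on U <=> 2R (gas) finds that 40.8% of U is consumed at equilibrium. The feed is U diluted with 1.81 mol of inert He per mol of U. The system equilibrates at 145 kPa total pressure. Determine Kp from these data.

Let X = conversion of U (basis 1 mol U); extent of reaction ξ = X.
Species balance: n_U = 1 − X; n_R = 2X; n_I = 1.81 (inert).
Summing: n_T = 2.81 + X.
At X = 0.408: n_U = 0.592, n_R = 0.816, n_T = 3.22.
p_i = (n_i/n_T)·P. Kp = p_R^2 / (p_U) = 50.7 kPa.

Kp = 50.7 kPa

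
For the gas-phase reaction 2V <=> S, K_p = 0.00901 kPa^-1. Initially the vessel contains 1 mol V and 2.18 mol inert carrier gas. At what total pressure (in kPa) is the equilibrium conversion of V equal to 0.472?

P = 277 kPa

Basis: 1 mol V initially; let X = conversion of V. Extent ξ = 0.5X.
At extent ξ: n_V = 1 − X; n_S = 0.5X; n_I = 2.18 (inert).
n_T = Σnᵢ = 3.18 − 0.5X.
K_p = p_S / (p_V^2) with p_i = (n_i/n_T)·P.
At X = 0.472: the mole-fraction product g(X) = Π y_i^ν_i = 2.492. Since K_p = g(X)·P^{-1}, P = (g/K_p)^(1/1) = (2.492/0.00901)^(1/1) = 277 kPa.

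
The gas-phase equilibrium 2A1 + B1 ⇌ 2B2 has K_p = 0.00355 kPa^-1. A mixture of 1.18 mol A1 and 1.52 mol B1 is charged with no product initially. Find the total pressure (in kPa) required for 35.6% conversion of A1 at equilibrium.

P = 164 kPa

Let X = conversion of A1 (basis 1.18 mol A1); extent of reaction ξ = 0.59X.
Mole table: n_A1 = 1.18 − 1.18X; n_B1 = 1.52 − 0.59X; n_B2 = 1.18X.
Total moles n_T = 2.7 − 0.59X.
K_p = p_B2^2 / (p_A1^2 p_B1) with p_i = (n_i/n_T)·P.
At X = 0.356: the mole-fraction product g(X) = Π y_i^ν_i = 0.5808. Since K_p = g(X)·P^{-1}, P = (g/K_p)^(1/1) = (0.5808/0.00355)^(1/1) = 164 kPa.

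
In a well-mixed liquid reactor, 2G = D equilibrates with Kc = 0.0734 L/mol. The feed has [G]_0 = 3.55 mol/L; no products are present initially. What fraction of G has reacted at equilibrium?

Let X = conversion of G; extent ξ = 3.55X/2 mol/L.
Concentrations: [G] = 3.55 − 3.55X; [D] = 1.77X.
Kc = [D] / ([G]^2).
Solving Kc = 0.0734 for X ∈ (0,1): X = 0.274.

X = 0.274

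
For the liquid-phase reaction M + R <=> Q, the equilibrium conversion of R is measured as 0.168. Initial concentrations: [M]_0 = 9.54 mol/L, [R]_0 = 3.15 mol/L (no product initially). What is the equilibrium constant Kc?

Kc = 0.0224 L/mol

Let X = conversion of R.
Concentrations: [M] = 9.54 − 3.15X; [R] = 3.15 − 3.15X; [Q] = 3.15X.
At X = 0.168: [M] = 9.01, [R] = 2.62, [Q] = 0.529.
Kc = [Q] / ([M] [R]) = 0.0224 L/mol.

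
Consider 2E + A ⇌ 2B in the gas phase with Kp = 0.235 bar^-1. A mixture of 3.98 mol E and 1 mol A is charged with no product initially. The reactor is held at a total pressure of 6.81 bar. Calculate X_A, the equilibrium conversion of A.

Take 1 mol A as basis and let X be its fractional conversion, so ξ = X.
Mole table: n_E = 3.98 − 2X; n_A = 1 − X; n_B = 2X.
n_T = Σnᵢ = 4.98 − X.
Mole fractions y_i = n_i/n_T; Kp = p_B^2 / (p_E^2 p_A) with p_i = y_i·P.
Substituting and setting equal to 0.235 bar^-1 gives a polynomial in X; the root in (0,1) is X = 0.565.

X = 0.565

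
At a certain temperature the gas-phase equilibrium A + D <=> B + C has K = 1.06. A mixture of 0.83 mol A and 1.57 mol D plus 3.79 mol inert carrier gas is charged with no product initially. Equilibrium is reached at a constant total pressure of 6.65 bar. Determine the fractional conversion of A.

Take 0.83 mol A as basis and let X be its fractional conversion, so ξ = 0.83X.
Species balance: n_A = 0.83 − 0.83X; n_D = 1.57 − 0.83X; n_B = 0.83X; n_C = 0.83X; n_I = 3.79 (inert).
Since Δν = 0, n_T = 6.19 throughout.
With p_i = (n_i/n_T)P, K = p_B p_C / (p_A p_D).
This yields a degree-2 equation in X; solving on (0,1), X = 0.663.

X = 0.663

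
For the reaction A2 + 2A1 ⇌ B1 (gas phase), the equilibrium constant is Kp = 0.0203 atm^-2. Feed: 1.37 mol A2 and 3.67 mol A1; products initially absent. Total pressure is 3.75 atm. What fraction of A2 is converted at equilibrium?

Basis: 1.37 mol A2 initially; let X = conversion of A2. Extent ξ = 1.37X.
Moles: n_A2 = 1.37 − 1.37X; n_A1 = 3.67 − 2.74X; n_B1 = 1.37X.
Summing: n_T = 5.04 − 2.74X.
y_i = n_i/n_T, p_i = y_i·P. Kp = p_B1 / (p_A2 p_A1^2).
Setting this equal to 0.0203 atm^-2 and taking the physical root (0 < X < 1) gives X = 0.125.

X = 0.125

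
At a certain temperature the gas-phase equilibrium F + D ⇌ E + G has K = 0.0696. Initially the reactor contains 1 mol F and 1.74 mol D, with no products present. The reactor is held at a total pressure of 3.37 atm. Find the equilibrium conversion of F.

X = 0.273

Let X = conversion of F (basis 1 mol F); extent of reaction ξ = X.
Moles: n_F = 1 − X; n_D = 1.74 − X; n_E = X; n_G = X.
n_T stays at 2.74 (no change in mole number).
y_i = n_i/n_T, p_i = y_i·P. K = p_E p_G / (p_F p_D).
This yields a degree-2 equation in X; solving on (0,1), X = 0.273.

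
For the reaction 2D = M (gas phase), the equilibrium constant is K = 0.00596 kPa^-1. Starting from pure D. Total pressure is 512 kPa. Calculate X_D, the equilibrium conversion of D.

Take 1 mol D as basis and let X be its fractional conversion, so ξ = 0.5X.
Species balance: n_D = 1 − X; n_M = 0.5X.
n_T = Σnᵢ = 1 − 0.5X.
Mole fractions y_i = n_i/n_T; K = p_M / (p_D^2) with p_i = y_i·P.
Equating to 0.00596 kPa^-1 and solving on 0 < X < 1: X = 0.725.

X = 0.725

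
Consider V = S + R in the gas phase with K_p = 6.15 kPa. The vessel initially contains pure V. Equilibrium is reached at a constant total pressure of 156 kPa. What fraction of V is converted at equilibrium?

X = 0.195

Let X = conversion of V (basis 1 mol V); extent of reaction ξ = X.
At extent ξ: n_V = 1 − X; n_S = X; n_R = X.
Total moles n_T = 1 + X.
Mole fractions y_i = n_i/n_T; K_p = p_S p_R / (p_V) with p_i = y_i·P.
Substituting and setting equal to 6.15 kPa gives a polynomial in X; the root in (0,1) is X = 0.195.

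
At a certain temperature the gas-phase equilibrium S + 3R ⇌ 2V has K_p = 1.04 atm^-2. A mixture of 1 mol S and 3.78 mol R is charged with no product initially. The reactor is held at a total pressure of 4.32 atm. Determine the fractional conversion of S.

X = 0.720

Take 1 mol S as basis and let X be its fractional conversion, so ξ = X.
Species balance: n_S = 1 − X; n_R = 3.78 − 3X; n_V = 2X.
Total moles n_T = 4.78 − 2X.
With p_i = (n_i/n_T)P, K_p = p_V^2 / (p_S p_R^3).
Setting this equal to 1.04 atm^-2 and taking the physical root (0 < X < 1) gives X = 0.720.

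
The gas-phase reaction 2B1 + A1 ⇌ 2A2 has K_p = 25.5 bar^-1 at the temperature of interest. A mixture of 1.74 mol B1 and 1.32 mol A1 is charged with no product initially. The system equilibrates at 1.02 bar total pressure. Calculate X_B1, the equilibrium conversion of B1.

Basis: 1.74 mol B1 initially; let X = conversion of B1. Extent ξ = 0.87X.
Moles: n_B1 = 1.74 − 1.74X; n_A1 = 1.32 − 0.87X; n_A2 = 1.74X.
Total moles n_T = 3.06 − 0.87X.
With p_i = (n_i/n_T)P, K_p = p_A2^2 / (p_B1^2 p_A1).
Setting this equal to 25.5 bar^-1 and taking the physical root (0 < X < 1) gives X = 0.730.

X = 0.730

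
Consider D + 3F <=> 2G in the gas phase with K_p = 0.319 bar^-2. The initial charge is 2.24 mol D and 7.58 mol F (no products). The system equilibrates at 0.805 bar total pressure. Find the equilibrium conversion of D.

Let X = conversion of D (basis 2.24 mol D); extent of reaction ξ = 2.24X.
At extent ξ: n_D = 2.24 − 2.24X; n_F = 7.58 − 6.72X; n_G = 4.48X.
Total moles n_T = 9.82 − 4.48X.
Mole fractions y_i = n_i/n_T; K_p = p_G^2 / (p_D p_F^3) with p_i = y_i·P.
Equating to 0.319 bar^-2 and solving on 0 < X < 1: X = 0.226.

X = 0.226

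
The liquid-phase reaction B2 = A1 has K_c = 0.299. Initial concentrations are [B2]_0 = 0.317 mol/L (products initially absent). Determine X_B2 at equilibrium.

Let X = conversion of B2; extent ξ = 0.317·X mol/L.
Concentrations: [B2] = 0.317 − 0.317X; [A1] = 0.317X.
K_c = [A1] / ([B2]).
Solving K_c = 0.299 for X ∈ (0,1): X = 0.230.

X = 0.230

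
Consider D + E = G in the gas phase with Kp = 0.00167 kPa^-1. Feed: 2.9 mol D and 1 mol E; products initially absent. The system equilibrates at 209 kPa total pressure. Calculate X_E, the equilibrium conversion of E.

Let X = conversion of E (basis 1 mol E); extent of reaction ξ = X.
Moles: n_D = 2.9 − X; n_E = 1 − X; n_G = X.
Summing: n_T = 3.9 − X.
With p_i = (n_i/n_T)P, Kp = p_G / (p_D p_E).
Setting this equal to 0.00167 kPa^-1 and taking the physical root (0 < X < 1) gives X = 0.203.

X = 0.203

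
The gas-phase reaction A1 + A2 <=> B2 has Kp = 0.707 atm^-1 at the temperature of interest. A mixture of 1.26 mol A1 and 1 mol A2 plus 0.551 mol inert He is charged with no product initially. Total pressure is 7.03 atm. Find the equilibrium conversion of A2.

Take 1 mol A2 as basis and let X be its fractional conversion, so ξ = X.
Moles: n_A1 = 1.26 − X; n_A2 = 1 − X; n_B2 = X; n_I = 0.551 (inert).
Total moles n_T = 2.81 − X.
Mole fractions y_i = n_i/n_T; Kp = p_B2 / (p_A1 p_A2) with p_i = y_i·P.
This yields a degree-2 equation in X; solving on (0,1), X = 0.598.

X = 0.598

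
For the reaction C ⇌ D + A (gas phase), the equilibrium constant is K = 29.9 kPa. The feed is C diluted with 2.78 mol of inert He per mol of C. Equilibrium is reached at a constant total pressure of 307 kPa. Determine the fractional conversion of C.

Take 1 mol C as basis and let X be its fractional conversion, so ξ = X.
Mole table: n_C = 1 − X; n_D = X; n_A = X; n_I = 2.78 (inert).
n_T = Σnᵢ = 3.78 + X.
With p_i = (n_i/n_T)P, K = p_D p_A / (p_C).
Equating to 29.9 kPa and solving on 0 < X < 1: X = 0.469.

X = 0.469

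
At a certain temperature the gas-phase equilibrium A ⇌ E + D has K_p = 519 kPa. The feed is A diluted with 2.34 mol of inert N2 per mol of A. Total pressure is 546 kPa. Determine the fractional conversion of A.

Basis: 1 mol A initially; let X = conversion of A. Extent ξ = X.
At extent ξ: n_A = 1 − X; n_E = X; n_D = X; n_I = 2.34 (inert).
n_T = Σnᵢ = 3.34 + X.
y_i = n_i/n_T, p_i = y_i·P. K_p = p_E p_D / (p_A).
This yields a degree-2 equation in X; solving on (0,1), X = 0.827.

X = 0.827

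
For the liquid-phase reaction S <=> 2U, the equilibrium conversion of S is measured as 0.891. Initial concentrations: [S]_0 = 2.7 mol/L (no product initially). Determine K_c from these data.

K_c = 78.7 mol/L

Let X = conversion of S.
Concentrations: [S] = 2.7 − 2.7X; [U] = 5.4X.
At X = 0.891: [S] = 0.294, [U] = 4.81.
K_c = [U]^2 / ([S]) = 78.7 mol/L.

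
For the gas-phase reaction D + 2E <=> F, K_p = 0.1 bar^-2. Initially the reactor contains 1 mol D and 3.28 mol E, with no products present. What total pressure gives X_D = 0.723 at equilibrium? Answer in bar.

P = 7.89 bar

Basis: 1 mol D initially; let X = conversion of D. Extent ξ = X.
Species balance: n_D = 1 − X; n_E = 3.28 − 2X; n_F = X.
Total moles n_T = 4.28 − 2X.
K_p = p_F / (p_D p_E^2) with p_i = (n_i/n_T)·P.
At X = 0.723: the mole-fraction product g(X) = Π y_i^ν_i = 6.232. Since K_p = g(X)·P^{-2}, P = (g/K_p)^(1/2) = (6.232/0.1)^(1/2) = 7.89 bar.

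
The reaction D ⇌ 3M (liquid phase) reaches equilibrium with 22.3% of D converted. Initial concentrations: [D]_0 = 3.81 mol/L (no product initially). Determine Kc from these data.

Let X = conversion of D.
Concentrations: [D] = 3.81 − 3.81X; [M] = 11.4X.
At X = 0.223: [D] = 2.96, [M] = 2.55.
Kc = [M]^3 / ([D]) = 5.59 (mol/L)^2.

Kc = 5.59 (mol/L)^2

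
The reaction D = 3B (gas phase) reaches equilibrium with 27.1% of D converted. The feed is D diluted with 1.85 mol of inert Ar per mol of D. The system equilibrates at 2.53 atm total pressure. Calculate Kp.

Take 1 mol D as basis and let X be its fractional conversion, so ξ = X.
At extent ξ: n_D = 1 − X; n_B = 3X; n_I = 1.85 (inert).
Total moles n_T = 2.85 + 2X.
At X = 0.271: n_D = 0.729, n_B = 0.813, n_T = 3.39.
p_i = (n_i/n_T)·P. Kp = p_B^3 / (p_D) = 0.41 atm^2.

Kp = 0.41 atm^2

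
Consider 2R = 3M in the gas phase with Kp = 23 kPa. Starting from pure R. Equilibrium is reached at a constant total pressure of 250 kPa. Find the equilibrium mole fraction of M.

Let X = conversion of R (basis 1 mol R); extent of reaction ξ = 0.5X.
Species balance: n_R = 1 − X; n_M = 1.5X.
Summing: n_T = 1 + 0.5X.
Mole fractions y_i = n_i/n_T; Kp = p_M^3 / (p_R^2) with p_i = y_i·P.
Substituting and setting equal to 23 kPa gives a polynomial in X; the root in (0,1) is X = 0.257.
Then n_M = 0.386, n_T = 1.13, so y_M = 0.342.

y_M = 0.342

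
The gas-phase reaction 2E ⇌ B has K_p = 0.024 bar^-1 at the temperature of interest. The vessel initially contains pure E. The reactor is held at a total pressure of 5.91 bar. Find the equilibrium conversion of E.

Basis: 1 mol E initially; let X = conversion of E. Extent ξ = 0.5X.
Mole table: n_E = 1 − X; n_B = 0.5X.
Summing: n_T = 1 − 0.5X.
y_i = n_i/n_T, p_i = y_i·P. K_p = p_B / (p_E^2).
Setting this equal to 0.024 bar^-1 and taking the physical root (0 < X < 1) gives X = 0.201.

X = 0.201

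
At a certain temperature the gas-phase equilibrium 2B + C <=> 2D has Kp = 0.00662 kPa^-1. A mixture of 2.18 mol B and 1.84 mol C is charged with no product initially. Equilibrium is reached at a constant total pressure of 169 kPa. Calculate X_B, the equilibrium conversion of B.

Take 2.18 mol B as basis and let X be its fractional conversion, so ξ = 1.09X.
Species balance: n_B = 2.18 − 2.18X; n_C = 1.84 − 1.09X; n_D = 2.18X.
n_T = Σnᵢ = 4.02 − 1.09X.
Mole fractions y_i = n_i/n_T; Kp = p_D^2 / (p_B^2 p_C) with p_i = y_i·P.
This yields a degree-3 equation in X; solving on (0,1), X = 0.398.

X = 0.398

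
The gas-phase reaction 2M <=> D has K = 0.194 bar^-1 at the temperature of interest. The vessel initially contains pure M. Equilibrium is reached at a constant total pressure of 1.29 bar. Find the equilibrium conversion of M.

X = 0.293

Take 1 mol M as basis and let X be its fractional conversion, so ξ = 0.5X.
At extent ξ: n_M = 1 − X; n_D = 0.5X.
Total moles n_T = 1 − 0.5X.
With p_i = (n_i/n_T)P, K = p_D / (p_M^2).
This yields a degree-2 equation in X; solving on (0,1), X = 0.293.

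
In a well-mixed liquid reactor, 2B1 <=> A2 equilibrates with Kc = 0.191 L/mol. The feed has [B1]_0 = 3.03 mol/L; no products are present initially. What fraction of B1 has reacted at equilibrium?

Let X = conversion of B1; extent ξ = 3.03X/2 mol/L.
Concentrations: [B1] = 3.03 − 3.03X; [A2] = 1.51X.
Kc = [A2] / ([B1]^2).
Equating to 0.191 L/mol: the physical root is X = 0.407.

X = 0.407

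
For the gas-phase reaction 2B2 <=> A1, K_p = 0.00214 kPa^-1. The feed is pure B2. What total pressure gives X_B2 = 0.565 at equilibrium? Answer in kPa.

P = 501 kPa

Take 1 mol B2 as basis and let X be its fractional conversion, so ξ = 0.5X.
Species balance: n_B2 = 1 − X; n_A1 = 0.5X.
Summing: n_T = 1 − 0.5X.
K_p = p_A1 / (p_B2^2) with p_i = (n_i/n_T)·P.
At X = 0.565: the mole-fraction product g(X) = Π y_i^ν_i = 1.071. Since K_p = g(X)·P^{-1}, P = (g/K_p)^(1/1) = (1.071/0.00214)^(1/1) = 501 kPa.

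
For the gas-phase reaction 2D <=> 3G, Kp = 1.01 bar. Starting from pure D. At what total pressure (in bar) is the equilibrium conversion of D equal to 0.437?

Basis: 1 mol D initially; let X = conversion of D. Extent ξ = 0.5X.
Mole table: n_D = 1 − X; n_G = 1.5X.
Summing: n_T = 1 + 0.5X.
Kp = p_G^3 / (p_D^2) with p_i = (n_i/n_T)·P.
At X = 0.437: the mole-fraction product g(X) = Π y_i^ν_i = 0.7292. Since Kp = g(X)·P^{1}, P = (Kp/g)^(1/1) = (1.01/0.7292)^(1/1) = 1.38 bar.

P = 1.38 bar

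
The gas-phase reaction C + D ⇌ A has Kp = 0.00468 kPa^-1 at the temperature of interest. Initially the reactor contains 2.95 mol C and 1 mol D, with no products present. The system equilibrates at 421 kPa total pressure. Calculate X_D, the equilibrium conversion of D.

X = 0.581

Let X = conversion of D (basis 1 mol D); extent of reaction ξ = X.
At extent ξ: n_C = 2.95 − X; n_D = 1 − X; n_A = X.
Total moles n_T = 3.95 − X.
With p_i = (n_i/n_T)P, Kp = p_A / (p_C p_D).
Setting this equal to 0.00468 kPa^-1 and taking the physical root (0 < X < 1) gives X = 0.581.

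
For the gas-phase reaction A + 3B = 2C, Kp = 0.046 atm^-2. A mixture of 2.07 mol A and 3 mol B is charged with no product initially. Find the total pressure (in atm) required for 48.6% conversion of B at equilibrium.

P = 7.71 atm

Basis: 3 mol B initially; let X = conversion of B. Extent ξ = X.
Moles: n_A = 2.07 − X; n_B = 3 − 3X; n_C = 2X.
Summing: n_T = 5.07 − 2X.
Kp = p_C^2 / (p_A p_B^3) with p_i = (n_i/n_T)·P.
At X = 0.486: the mole-fraction product g(X) = Π y_i^ν_i = 2.732. Since Kp = g(X)·P^{-2}, P = (g/Kp)^(1/2) = (2.732/0.046)^(1/2) = 7.71 atm.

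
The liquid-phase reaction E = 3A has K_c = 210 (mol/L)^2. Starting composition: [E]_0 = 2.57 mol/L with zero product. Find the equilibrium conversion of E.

X = 0.704

Let X = conversion of E; extent ξ = 2.57·X mol/L.
Concentrations: [E] = 2.57 − 2.57X; [A] = 7.71X.
K_c = [A]^3 / ([E]).
This equals 210 at X = 0.704 (the root in 0 < X < 1).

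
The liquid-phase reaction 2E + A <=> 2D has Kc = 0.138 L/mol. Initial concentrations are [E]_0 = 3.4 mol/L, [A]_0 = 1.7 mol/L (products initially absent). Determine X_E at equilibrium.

X = 0.290

Let X = conversion of E; extent ξ = 3.4X/2 mol/L.
Concentrations: [E] = 3.4 − 3.4X; [A] = 1.7 − 1.7X; [D] = 3.4X.
Kc = [D]^2 / ([E]^2 [A]).
Solving Kc = 0.138 for X ∈ (0,1): X = 0.290.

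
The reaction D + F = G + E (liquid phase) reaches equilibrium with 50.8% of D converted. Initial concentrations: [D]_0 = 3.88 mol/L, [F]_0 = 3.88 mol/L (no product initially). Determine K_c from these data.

K_c = 1.07

Let X = conversion of D.
Concentrations: [D] = 3.88 − 3.88X; [F] = 3.88 − 3.88X; [G] = 3.88X; [E] = 3.88X.
At X = 0.508: [D] = 1.91, [F] = 1.91, [G] = 1.97, [E] = 1.97.
K_c = [G] [E] / ([D] [F]) = 1.07.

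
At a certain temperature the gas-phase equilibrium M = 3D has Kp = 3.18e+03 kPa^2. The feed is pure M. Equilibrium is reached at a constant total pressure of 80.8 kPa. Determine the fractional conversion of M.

X = 0.321

Basis: 1 mol M initially; let X = conversion of M. Extent ξ = X.
Species balance: n_M = 1 − X; n_D = 3X.
n_T = Σnᵢ = 1 + 2X.
Mole fractions y_i = n_i/n_T; Kp = p_D^3 / (p_M) with p_i = y_i·P.
This yields a degree-3 equation in X; solving on (0,1), X = 0.321.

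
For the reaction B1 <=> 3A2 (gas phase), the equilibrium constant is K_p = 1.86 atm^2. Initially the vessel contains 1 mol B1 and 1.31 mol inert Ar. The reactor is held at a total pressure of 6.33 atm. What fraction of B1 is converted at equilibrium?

X = 0.216

Take 1 mol B1 as basis and let X be its fractional conversion, so ξ = X.
At extent ξ: n_B1 = 1 − X; n_A2 = 3X; n_I = 1.31 (inert).
n_T = Σnᵢ = 2.31 + 2X.
With p_i = (n_i/n_T)P, K_p = p_A2^3 / (p_B1).
Equating to 1.86 atm^2 and solving on 0 < X < 1: X = 0.216.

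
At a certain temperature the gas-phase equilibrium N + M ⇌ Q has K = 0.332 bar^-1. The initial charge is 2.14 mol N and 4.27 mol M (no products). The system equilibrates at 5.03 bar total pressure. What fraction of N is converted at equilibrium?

X = 0.500

Take 2.14 mol N as basis and let X be its fractional conversion, so ξ = 2.14X.
At extent ξ: n_N = 2.14 − 2.14X; n_M = 4.27 − 2.14X; n_Q = 2.14X.
Summing: n_T = 6.41 − 2.14X.
y_i = n_i/n_T, p_i = y_i·P. K = p_Q / (p_N p_M).
Equating to 0.332 bar^-1 and solving on 0 < X < 1: X = 0.500.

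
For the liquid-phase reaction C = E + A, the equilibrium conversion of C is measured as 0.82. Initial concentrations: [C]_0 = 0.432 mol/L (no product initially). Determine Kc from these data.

Kc = 1.61 mol/L

Let X = conversion of C.
Concentrations: [C] = 0.432 − 0.432X; [E] = 0.432X; [A] = 0.432X.
At X = 0.82: [C] = 0.0778, [E] = 0.354, [A] = 0.354.
Kc = [E] [A] / ([C]) = 1.61 mol/L.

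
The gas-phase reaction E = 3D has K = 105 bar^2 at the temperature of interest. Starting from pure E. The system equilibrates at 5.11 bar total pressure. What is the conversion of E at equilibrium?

Take 1 mol E as basis and let X be its fractional conversion, so ξ = X.
Mole table: n_E = 1 − X; n_D = 3X.
Total moles n_T = 1 + 2X.
y_i = n_i/n_T, p_i = y_i·P. K = p_D^3 / (p_E).
Substituting and setting equal to 105 bar^2 gives a polynomial in X; the root in (0,1) is X = 0.651.

X = 0.651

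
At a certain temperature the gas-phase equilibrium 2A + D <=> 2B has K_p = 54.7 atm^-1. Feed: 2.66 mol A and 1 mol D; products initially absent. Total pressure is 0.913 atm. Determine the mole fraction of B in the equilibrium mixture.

y_B = 0.593

Basis: 1 mol D initially; let X = conversion of D. Extent ξ = X.
Moles: n_A = 2.66 − 2X; n_D = 1 − X; n_B = 2X.
n_T = Σnᵢ = 3.66 − X.
y_i = n_i/n_T, p_i = y_i·P. K_p = p_B^2 / (p_A^2 p_D).
Equating to 54.7 atm^-1 and solving on 0 < X < 1: X = 0.837.
Then n_B = 1.67, n_T = 2.82, so y_B = 0.593.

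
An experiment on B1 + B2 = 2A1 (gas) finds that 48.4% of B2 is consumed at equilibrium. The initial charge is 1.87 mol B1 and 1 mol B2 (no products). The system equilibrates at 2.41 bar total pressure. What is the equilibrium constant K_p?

Let X = conversion of B2 (basis 1 mol B2); extent of reaction ξ = X.
Mole table: n_B1 = 1.87 − X; n_B2 = 1 − X; n_A1 = 2X.
Since Δν = 0, n_T = 2.87 throughout.
At X = 0.484: n_B1 = 1.39, n_B2 = 0.516, n_A1 = 0.968, n_T = 2.87.
p_i = (n_i/n_T)·P. K_p = p_A1^2 / (p_B1 p_B2) = 1.31.

K_p = 1.31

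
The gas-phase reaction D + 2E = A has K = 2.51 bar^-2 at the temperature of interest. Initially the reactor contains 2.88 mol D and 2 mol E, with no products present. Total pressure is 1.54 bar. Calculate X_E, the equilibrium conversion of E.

X = 0.611

Basis: 2 mol E initially; let X = conversion of E. Extent ξ = X.
Moles: n_D = 2.88 − X; n_E = 2 − 2X; n_A = X.
n_T = Σnᵢ = 4.88 − 2X.
With p_i = (n_i/n_T)P, K = p_A / (p_D p_E^2).
Substituting and setting equal to 2.51 bar^-2 gives a polynomial in X; the root in (0,1) is X = 0.611.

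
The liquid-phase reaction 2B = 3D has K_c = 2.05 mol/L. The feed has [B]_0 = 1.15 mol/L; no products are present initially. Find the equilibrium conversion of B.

X = 0.505

Let X = conversion of B; extent ξ = 1.15X/2 mol/L.
Concentrations: [B] = 1.15 − 1.15X; [D] = 1.72X.
K_c = [D]^3 / ([B]^2).
Equating to 2.05 mol/L: the physical root is X = 0.505.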